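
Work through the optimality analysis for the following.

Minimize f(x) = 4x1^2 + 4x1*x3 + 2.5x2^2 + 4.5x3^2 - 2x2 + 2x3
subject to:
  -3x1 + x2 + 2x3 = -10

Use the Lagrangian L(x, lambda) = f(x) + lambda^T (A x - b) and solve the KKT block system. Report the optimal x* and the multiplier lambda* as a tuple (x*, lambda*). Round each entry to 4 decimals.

Form the Lagrangian:
  L(x, lambda) = (1/2) x^T Q x + c^T x + lambda^T (A x - b)
Stationarity (grad_x L = 0): Q x + c + A^T lambda = 0.
Primal feasibility: A x = b.

This gives the KKT block system:
  [ Q   A^T ] [ x     ]   [-c ]
  [ A    0  ] [ lambda ] = [ b ]

Solving the linear system:
  x*      = (2.0534, -0.2114, -1.8142)
  lambda* = (3.0569)
  f(x*)   = 13.6818

x* = (2.0534, -0.2114, -1.8142), lambda* = (3.0569)


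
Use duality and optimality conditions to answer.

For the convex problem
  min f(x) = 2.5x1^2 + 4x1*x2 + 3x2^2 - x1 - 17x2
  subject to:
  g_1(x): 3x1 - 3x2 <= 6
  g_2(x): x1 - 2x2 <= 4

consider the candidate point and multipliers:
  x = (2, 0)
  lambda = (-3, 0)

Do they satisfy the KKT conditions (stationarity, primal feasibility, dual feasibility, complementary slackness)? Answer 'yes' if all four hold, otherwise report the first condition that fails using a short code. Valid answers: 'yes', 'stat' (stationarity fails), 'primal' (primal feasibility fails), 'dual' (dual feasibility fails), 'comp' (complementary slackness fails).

Gradient of f: grad f(x) = Q x + c = (9, -9)
Constraint values g_i(x) = a_i^T x - b_i:
  g_1((2, 0)) = 0
  g_2((2, 0)) = -2
Stationarity residual: grad f(x) + sum_i lambda_i a_i = (0, 0)
  -> stationarity OK
Primal feasibility (all g_i <= 0): OK
Dual feasibility (all lambda_i >= 0): FAILS
Complementary slackness (lambda_i * g_i(x) = 0 for all i): OK

Verdict: the first failing condition is dual_feasibility -> dual.

dual


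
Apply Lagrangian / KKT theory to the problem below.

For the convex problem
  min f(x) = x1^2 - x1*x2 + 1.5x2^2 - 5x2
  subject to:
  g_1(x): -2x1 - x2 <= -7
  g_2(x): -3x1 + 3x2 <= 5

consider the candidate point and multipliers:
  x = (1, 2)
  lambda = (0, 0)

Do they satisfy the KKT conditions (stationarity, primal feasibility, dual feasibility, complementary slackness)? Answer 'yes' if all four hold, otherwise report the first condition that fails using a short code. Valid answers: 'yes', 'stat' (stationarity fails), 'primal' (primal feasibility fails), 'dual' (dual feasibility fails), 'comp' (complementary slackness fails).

Gradient of f: grad f(x) = Q x + c = (0, 0)
Constraint values g_i(x) = a_i^T x - b_i:
  g_1((1, 2)) = 3
  g_2((1, 2)) = -2
Stationarity residual: grad f(x) + sum_i lambda_i a_i = (0, 0)
  -> stationarity OK
Primal feasibility (all g_i <= 0): FAILS
Dual feasibility (all lambda_i >= 0): OK
Complementary slackness (lambda_i * g_i(x) = 0 for all i): OK

Verdict: the first failing condition is primal_feasibility -> primal.

primal


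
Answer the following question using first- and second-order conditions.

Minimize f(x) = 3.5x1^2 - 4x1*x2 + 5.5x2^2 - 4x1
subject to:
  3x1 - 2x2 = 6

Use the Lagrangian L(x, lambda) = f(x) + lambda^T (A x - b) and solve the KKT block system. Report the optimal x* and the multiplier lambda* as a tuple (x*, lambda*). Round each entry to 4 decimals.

Form the Lagrangian:
  L(x, lambda) = (1/2) x^T Q x + c^T x + lambda^T (A x - b)
Stationarity (grad_x L = 0): Q x + c + A^T lambda = 0.
Primal feasibility: A x = b.

This gives the KKT block system:
  [ Q   A^T ] [ x     ]   [-c ]
  [ A    0  ] [ lambda ] = [ b ]

Solving the linear system:
  x*      = (2.1013, 0.1519)
  lambda* = (-3.3671)
  f(x*)   = 5.8987

x* = (2.1013, 0.1519), lambda* = (-3.3671)


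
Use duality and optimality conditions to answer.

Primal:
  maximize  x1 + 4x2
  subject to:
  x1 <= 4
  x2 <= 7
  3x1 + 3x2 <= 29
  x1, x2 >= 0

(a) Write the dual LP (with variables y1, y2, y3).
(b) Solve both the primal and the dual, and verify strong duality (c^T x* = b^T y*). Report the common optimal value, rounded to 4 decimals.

The standard primal-dual pair for 'max c^T x s.t. A x <= b, x >= 0' is:
  Dual:  min b^T y  s.t.  A^T y >= c,  y >= 0.

So the dual LP is:
  minimize  4y1 + 7y2 + 29y3
  subject to:
    y1 + 3y3 >= 1
    y2 + 3y3 >= 4
    y1, y2, y3 >= 0

Solving the primal: x* = (2.6667, 7).
  primal value c^T x* = 30.6667.
Solving the dual: y* = (0, 3, 0.3333).
  dual value b^T y* = 30.6667.
Strong duality: c^T x* = b^T y*. Confirmed.

30.6667


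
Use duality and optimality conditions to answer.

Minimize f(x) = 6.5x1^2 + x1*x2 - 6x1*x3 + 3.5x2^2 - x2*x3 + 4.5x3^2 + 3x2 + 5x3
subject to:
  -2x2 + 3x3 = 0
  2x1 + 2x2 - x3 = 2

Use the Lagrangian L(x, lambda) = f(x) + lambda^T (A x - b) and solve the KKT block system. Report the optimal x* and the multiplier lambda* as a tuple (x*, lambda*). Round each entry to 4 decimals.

Form the Lagrangian:
  L(x, lambda) = (1/2) x^T Q x + c^T x + lambda^T (A x - b)
Stationarity (grad_x L = 0): Q x + c + A^T lambda = 0.
Primal feasibility: A x = b.

This gives the KKT block system:
  [ Q   A^T ] [ x     ]   [-c ]
  [ A    0  ] [ lambda ] = [ b ]

Solving the linear system:
  x*      = (0.8171, 0.2743, 0.1829)
  lambda* = (-2.1229, -4.9)
  f(x*)   = 5.7686

x* = (0.8171, 0.2743, 0.1829), lambda* = (-2.1229, -4.9)


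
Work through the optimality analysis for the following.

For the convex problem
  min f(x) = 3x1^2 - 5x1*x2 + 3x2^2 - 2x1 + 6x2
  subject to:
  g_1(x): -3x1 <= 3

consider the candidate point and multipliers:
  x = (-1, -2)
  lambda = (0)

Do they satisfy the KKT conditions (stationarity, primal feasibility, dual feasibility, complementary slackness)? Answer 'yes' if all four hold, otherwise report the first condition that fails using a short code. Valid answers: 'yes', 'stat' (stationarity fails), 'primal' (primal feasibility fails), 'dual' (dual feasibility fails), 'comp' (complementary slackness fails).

Gradient of f: grad f(x) = Q x + c = (2, -1)
Constraint values g_i(x) = a_i^T x - b_i:
  g_1((-1, -2)) = 0
Stationarity residual: grad f(x) + sum_i lambda_i a_i = (2, -1)
  -> stationarity FAILS
Primal feasibility (all g_i <= 0): OK
Dual feasibility (all lambda_i >= 0): OK
Complementary slackness (lambda_i * g_i(x) = 0 for all i): OK

Verdict: the first failing condition is stationarity -> stat.

stat


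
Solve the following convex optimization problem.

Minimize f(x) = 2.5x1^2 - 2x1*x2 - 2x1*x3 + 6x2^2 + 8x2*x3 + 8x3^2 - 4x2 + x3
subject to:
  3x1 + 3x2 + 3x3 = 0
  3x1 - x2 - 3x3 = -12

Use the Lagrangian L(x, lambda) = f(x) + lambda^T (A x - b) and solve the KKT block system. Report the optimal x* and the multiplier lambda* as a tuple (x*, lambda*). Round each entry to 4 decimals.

Form the Lagrangian:
  L(x, lambda) = (1/2) x^T Q x + c^T x + lambda^T (A x - b)
Stationarity (grad_x L = 0): Q x + c + A^T lambda = 0.
Primal feasibility: A x = b.

This gives the KKT block system:
  [ Q   A^T ] [ x     ]   [-c ]
  [ A    0  ] [ lambda ] = [ b ]

Solving the linear system:
  x*      = (-2.1412, 0.4235, 1.7176)
  lambda* = (-3.5275, 8.5235)
  f(x*)   = 51.1529

x* = (-2.1412, 0.4235, 1.7176), lambda* = (-3.5275, 8.5235)


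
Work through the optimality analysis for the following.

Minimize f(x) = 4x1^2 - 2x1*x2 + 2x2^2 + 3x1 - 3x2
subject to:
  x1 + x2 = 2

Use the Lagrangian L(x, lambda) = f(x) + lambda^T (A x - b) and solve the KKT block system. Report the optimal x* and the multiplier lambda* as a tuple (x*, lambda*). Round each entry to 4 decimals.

Form the Lagrangian:
  L(x, lambda) = (1/2) x^T Q x + c^T x + lambda^T (A x - b)
Stationarity (grad_x L = 0): Q x + c + A^T lambda = 0.
Primal feasibility: A x = b.

This gives the KKT block system:
  [ Q   A^T ] [ x     ]   [-c ]
  [ A    0  ] [ lambda ] = [ b ]

Solving the linear system:
  x*      = (0.375, 1.625)
  lambda* = (-2.75)
  f(x*)   = 0.875

x* = (0.375, 1.625), lambda* = (-2.75)


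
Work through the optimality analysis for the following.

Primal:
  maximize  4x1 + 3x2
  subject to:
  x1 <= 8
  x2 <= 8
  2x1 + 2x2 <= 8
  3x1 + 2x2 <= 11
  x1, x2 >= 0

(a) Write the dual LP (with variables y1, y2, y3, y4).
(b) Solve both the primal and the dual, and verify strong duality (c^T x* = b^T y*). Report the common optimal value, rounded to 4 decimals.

The standard primal-dual pair for 'max c^T x s.t. A x <= b, x >= 0' is:
  Dual:  min b^T y  s.t.  A^T y >= c,  y >= 0.

So the dual LP is:
  minimize  8y1 + 8y2 + 8y3 + 11y4
  subject to:
    y1 + 2y3 + 3y4 >= 4
    y2 + 2y3 + 2y4 >= 3
    y1, y2, y3, y4 >= 0

Solving the primal: x* = (3, 1).
  primal value c^T x* = 15.
Solving the dual: y* = (0, 0, 0.5, 1).
  dual value b^T y* = 15.
Strong duality: c^T x* = b^T y*. Confirmed.

15


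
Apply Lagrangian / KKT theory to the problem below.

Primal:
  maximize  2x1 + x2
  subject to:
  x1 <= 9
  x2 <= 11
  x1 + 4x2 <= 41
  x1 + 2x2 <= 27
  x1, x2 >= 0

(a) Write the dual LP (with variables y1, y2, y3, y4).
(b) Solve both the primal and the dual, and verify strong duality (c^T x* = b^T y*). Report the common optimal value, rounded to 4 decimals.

The standard primal-dual pair for 'max c^T x s.t. A x <= b, x >= 0' is:
  Dual:  min b^T y  s.t.  A^T y >= c,  y >= 0.

So the dual LP is:
  minimize  9y1 + 11y2 + 41y3 + 27y4
  subject to:
    y1 + y3 + y4 >= 2
    y2 + 4y3 + 2y4 >= 1
    y1, y2, y3, y4 >= 0

Solving the primal: x* = (9, 8).
  primal value c^T x* = 26.
Solving the dual: y* = (1.75, 0, 0.25, 0).
  dual value b^T y* = 26.
Strong duality: c^T x* = b^T y*. Confirmed.

26


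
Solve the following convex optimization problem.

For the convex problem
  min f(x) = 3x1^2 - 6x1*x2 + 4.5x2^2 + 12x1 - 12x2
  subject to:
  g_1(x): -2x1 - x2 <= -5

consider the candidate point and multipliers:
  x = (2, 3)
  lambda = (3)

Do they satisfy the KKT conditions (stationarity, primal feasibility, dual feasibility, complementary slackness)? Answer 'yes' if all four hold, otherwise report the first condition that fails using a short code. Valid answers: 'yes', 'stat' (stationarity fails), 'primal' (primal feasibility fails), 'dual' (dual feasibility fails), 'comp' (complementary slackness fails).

Gradient of f: grad f(x) = Q x + c = (6, 3)
Constraint values g_i(x) = a_i^T x - b_i:
  g_1((2, 3)) = -2
Stationarity residual: grad f(x) + sum_i lambda_i a_i = (0, 0)
  -> stationarity OK
Primal feasibility (all g_i <= 0): OK
Dual feasibility (all lambda_i >= 0): OK
Complementary slackness (lambda_i * g_i(x) = 0 for all i): FAILS

Verdict: the first failing condition is complementary_slackness -> comp.

comp


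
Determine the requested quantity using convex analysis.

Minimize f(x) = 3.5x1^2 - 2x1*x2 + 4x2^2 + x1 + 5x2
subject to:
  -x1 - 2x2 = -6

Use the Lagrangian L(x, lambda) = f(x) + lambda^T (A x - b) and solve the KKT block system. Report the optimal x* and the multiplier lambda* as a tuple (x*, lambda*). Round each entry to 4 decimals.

Form the Lagrangian:
  L(x, lambda) = (1/2) x^T Q x + c^T x + lambda^T (A x - b)
Stationarity (grad_x L = 0): Q x + c + A^T lambda = 0.
Primal feasibility: A x = b.

This gives the KKT block system:
  [ Q   A^T ] [ x     ]   [-c ]
  [ A    0  ] [ lambda ] = [ b ]

Solving the linear system:
  x*      = (1.7727, 2.1136)
  lambda* = (9.1818)
  f(x*)   = 33.7159

x* = (1.7727, 2.1136), lambda* = (9.1818)


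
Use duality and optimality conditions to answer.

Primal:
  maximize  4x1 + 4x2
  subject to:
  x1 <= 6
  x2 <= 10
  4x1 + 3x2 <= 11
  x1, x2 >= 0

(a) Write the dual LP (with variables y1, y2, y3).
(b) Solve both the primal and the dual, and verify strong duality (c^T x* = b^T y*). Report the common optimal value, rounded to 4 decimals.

The standard primal-dual pair for 'max c^T x s.t. A x <= b, x >= 0' is:
  Dual:  min b^T y  s.t.  A^T y >= c,  y >= 0.

So the dual LP is:
  minimize  6y1 + 10y2 + 11y3
  subject to:
    y1 + 4y3 >= 4
    y2 + 3y3 >= 4
    y1, y2, y3 >= 0

Solving the primal: x* = (0, 3.6667).
  primal value c^T x* = 14.6667.
Solving the dual: y* = (0, 0, 1.3333).
  dual value b^T y* = 14.6667.
Strong duality: c^T x* = b^T y*. Confirmed.

14.6667


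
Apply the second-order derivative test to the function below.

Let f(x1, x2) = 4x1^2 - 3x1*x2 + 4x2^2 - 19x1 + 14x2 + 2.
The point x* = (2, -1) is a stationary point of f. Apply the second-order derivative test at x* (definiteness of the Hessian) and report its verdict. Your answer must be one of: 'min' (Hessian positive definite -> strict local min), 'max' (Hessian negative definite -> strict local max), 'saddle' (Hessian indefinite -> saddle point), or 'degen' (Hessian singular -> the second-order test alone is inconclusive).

Compute the Hessian H = grad^2 f:
  H = [[8, -3], [-3, 8]]
Verify stationarity: grad f(x*) = H x* + g = (0, 0).
Eigenvalues of H: 5, 11.
Both eigenvalues > 0, so H is positive definite -> x* is a strict local min.

min


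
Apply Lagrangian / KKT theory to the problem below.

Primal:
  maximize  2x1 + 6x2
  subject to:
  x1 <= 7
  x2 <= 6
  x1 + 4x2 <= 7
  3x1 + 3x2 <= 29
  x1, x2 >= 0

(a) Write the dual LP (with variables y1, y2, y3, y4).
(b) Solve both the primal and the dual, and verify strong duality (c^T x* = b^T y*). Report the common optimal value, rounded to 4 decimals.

The standard primal-dual pair for 'max c^T x s.t. A x <= b, x >= 0' is:
  Dual:  min b^T y  s.t.  A^T y >= c,  y >= 0.

So the dual LP is:
  minimize  7y1 + 6y2 + 7y3 + 29y4
  subject to:
    y1 + y3 + 3y4 >= 2
    y2 + 4y3 + 3y4 >= 6
    y1, y2, y3, y4 >= 0

Solving the primal: x* = (7, 0).
  primal value c^T x* = 14.
Solving the dual: y* = (0.5, 0, 1.5, 0).
  dual value b^T y* = 14.
Strong duality: c^T x* = b^T y*. Confirmed.

14


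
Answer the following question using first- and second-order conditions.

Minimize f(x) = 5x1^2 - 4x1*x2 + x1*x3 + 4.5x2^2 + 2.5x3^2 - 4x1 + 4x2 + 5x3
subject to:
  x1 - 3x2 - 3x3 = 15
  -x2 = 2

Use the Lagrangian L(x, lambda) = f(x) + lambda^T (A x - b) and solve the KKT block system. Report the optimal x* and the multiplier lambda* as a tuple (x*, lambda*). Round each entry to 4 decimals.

Form the Lagrangian:
  L(x, lambda) = (1/2) x^T Q x + c^T x + lambda^T (A x - b)
Stationarity (grad_x L = 0): Q x + c + A^T lambda = 0.
Primal feasibility: A x = b.

This gives the KKT block system:
  [ Q   A^T ] [ x     ]   [-c ]
  [ A    0  ] [ lambda ] = [ b ]

Solving the linear system:
  x*      = (0.2079, -2, -2.9307)
  lambda* = (-3.1485, -5.3861)
  f(x*)   = 17.2574

x* = (0.2079, -2, -2.9307), lambda* = (-3.1485, -5.3861)


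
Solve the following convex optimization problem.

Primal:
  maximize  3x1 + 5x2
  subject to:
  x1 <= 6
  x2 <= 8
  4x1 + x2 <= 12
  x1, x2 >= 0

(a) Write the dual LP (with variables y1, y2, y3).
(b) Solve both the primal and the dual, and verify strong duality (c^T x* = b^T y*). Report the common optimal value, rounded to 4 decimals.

The standard primal-dual pair for 'max c^T x s.t. A x <= b, x >= 0' is:
  Dual:  min b^T y  s.t.  A^T y >= c,  y >= 0.

So the dual LP is:
  minimize  6y1 + 8y2 + 12y3
  subject to:
    y1 + 4y3 >= 3
    y2 + y3 >= 5
    y1, y2, y3 >= 0

Solving the primal: x* = (1, 8).
  primal value c^T x* = 43.
Solving the dual: y* = (0, 4.25, 0.75).
  dual value b^T y* = 43.
Strong duality: c^T x* = b^T y*. Confirmed.

43


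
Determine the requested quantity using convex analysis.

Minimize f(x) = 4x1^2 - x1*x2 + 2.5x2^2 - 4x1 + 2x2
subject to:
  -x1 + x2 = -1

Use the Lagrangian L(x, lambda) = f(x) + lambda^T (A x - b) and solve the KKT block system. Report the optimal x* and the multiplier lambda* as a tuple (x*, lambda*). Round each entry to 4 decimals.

Form the Lagrangian:
  L(x, lambda) = (1/2) x^T Q x + c^T x + lambda^T (A x - b)
Stationarity (grad_x L = 0): Q x + c + A^T lambda = 0.
Primal feasibility: A x = b.

This gives the KKT block system:
  [ Q   A^T ] [ x     ]   [-c ]
  [ A    0  ] [ lambda ] = [ b ]

Solving the linear system:
  x*      = (0.5455, -0.4545)
  lambda* = (0.8182)
  f(x*)   = -1.1364

x* = (0.5455, -0.4545), lambda* = (0.8182)


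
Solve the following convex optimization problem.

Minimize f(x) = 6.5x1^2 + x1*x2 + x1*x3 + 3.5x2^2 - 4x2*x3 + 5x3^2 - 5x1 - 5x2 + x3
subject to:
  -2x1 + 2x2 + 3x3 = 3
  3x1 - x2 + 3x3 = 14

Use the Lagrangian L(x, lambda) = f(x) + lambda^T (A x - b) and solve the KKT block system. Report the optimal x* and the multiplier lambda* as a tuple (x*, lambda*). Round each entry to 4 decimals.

Form the Lagrangian:
  L(x, lambda) = (1/2) x^T Q x + c^T x + lambda^T (A x - b)
Stationarity (grad_x L = 0): Q x + c + A^T lambda = 0.
Primal feasibility: A x = b.

This gives the KKT block system:
  [ Q   A^T ] [ x     ]   [-c ]
  [ A    0  ] [ lambda ] = [ b ]

Solving the linear system:
  x*      = (2.3736, 0.2894, 2.3895)
  lambda* = (0.485, -9.1887)
  f(x*)   = 58.1306

x* = (2.3736, 0.2894, 2.3895), lambda* = (0.485, -9.1887)


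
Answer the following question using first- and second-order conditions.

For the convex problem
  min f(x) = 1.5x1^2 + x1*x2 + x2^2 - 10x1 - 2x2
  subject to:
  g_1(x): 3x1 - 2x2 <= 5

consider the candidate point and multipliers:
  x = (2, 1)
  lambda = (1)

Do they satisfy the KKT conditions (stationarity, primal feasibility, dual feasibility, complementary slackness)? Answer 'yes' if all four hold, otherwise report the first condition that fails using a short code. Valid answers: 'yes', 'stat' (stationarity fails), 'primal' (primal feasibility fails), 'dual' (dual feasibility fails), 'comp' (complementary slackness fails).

Gradient of f: grad f(x) = Q x + c = (-3, 2)
Constraint values g_i(x) = a_i^T x - b_i:
  g_1((2, 1)) = -1
Stationarity residual: grad f(x) + sum_i lambda_i a_i = (0, 0)
  -> stationarity OK
Primal feasibility (all g_i <= 0): OK
Dual feasibility (all lambda_i >= 0): OK
Complementary slackness (lambda_i * g_i(x) = 0 for all i): FAILS

Verdict: the first failing condition is complementary_slackness -> comp.

comp


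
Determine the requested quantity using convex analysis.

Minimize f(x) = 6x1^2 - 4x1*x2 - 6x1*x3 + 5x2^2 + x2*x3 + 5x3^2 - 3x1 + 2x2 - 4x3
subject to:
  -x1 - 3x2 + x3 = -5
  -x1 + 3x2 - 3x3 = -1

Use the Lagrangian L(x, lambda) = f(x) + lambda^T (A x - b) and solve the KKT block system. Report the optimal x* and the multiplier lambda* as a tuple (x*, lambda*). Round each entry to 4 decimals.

Form the Lagrangian:
  L(x, lambda) = (1/2) x^T Q x + c^T x + lambda^T (A x - b)
Stationarity (grad_x L = 0): Q x + c + A^T lambda = 0.
Primal feasibility: A x = b.

This gives the KKT block system:
  [ Q   A^T ] [ x     ]   [-c ]
  [ A    0  ] [ lambda ] = [ b ]

Solving the linear system:
  x*      = (1.8054, 1.4631, 1.1946)
  lambda* = (4.5899, 1.0554)
  f(x*)   = 8.3682

x* = (1.8054, 1.4631, 1.1946), lambda* = (4.5899, 1.0554)


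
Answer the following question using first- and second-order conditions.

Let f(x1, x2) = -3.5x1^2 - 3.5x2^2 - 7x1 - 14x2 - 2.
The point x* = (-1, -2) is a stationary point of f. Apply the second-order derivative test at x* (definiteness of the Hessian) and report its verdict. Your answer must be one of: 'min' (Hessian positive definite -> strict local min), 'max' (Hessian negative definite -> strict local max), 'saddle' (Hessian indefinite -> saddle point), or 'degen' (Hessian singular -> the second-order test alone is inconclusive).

Compute the Hessian H = grad^2 f:
  H = [[-7, 0], [0, -7]]
Verify stationarity: grad f(x*) = H x* + g = (0, 0).
Eigenvalues of H: -7, -7.
Both eigenvalues < 0, so H is negative definite -> x* is a strict local max.

max


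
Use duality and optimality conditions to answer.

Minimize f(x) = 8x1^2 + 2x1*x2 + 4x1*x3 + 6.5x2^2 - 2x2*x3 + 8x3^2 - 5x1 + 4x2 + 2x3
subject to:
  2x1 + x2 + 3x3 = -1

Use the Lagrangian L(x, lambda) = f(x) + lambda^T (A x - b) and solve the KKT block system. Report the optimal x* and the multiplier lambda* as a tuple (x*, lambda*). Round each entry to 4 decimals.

Form the Lagrangian:
  L(x, lambda) = (1/2) x^T Q x + c^T x + lambda^T (A x - b)
Stationarity (grad_x L = 0): Q x + c + A^T lambda = 0.
Primal feasibility: A x = b.

This gives the KKT block system:
  [ Q   A^T ] [ x     ]   [-c ]
  [ A    0  ] [ lambda ] = [ b ]

Solving the linear system:
  x*      = (0.3848, -0.4913, -0.4261)
  lambda* = (0.7652)
  f(x*)   = -1.988

x* = (0.3848, -0.4913, -0.4261), lambda* = (0.7652)


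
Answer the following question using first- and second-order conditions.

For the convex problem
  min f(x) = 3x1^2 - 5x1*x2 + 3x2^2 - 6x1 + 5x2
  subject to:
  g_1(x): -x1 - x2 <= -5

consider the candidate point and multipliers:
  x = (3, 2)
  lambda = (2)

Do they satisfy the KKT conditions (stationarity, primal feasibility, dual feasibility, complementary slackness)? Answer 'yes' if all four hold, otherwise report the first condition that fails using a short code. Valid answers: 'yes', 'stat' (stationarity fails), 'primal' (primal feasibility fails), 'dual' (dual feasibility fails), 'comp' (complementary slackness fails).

Gradient of f: grad f(x) = Q x + c = (2, 2)
Constraint values g_i(x) = a_i^T x - b_i:
  g_1((3, 2)) = 0
Stationarity residual: grad f(x) + sum_i lambda_i a_i = (0, 0)
  -> stationarity OK
Primal feasibility (all g_i <= 0): OK
Dual feasibility (all lambda_i >= 0): OK
Complementary slackness (lambda_i * g_i(x) = 0 for all i): OK

Verdict: yes, KKT holds.

yes


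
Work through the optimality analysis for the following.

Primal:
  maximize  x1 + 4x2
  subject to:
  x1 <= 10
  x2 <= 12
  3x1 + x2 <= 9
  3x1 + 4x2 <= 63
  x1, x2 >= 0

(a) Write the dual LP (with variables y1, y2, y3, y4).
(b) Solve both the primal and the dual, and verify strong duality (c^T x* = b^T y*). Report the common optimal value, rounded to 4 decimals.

The standard primal-dual pair for 'max c^T x s.t. A x <= b, x >= 0' is:
  Dual:  min b^T y  s.t.  A^T y >= c,  y >= 0.

So the dual LP is:
  minimize  10y1 + 12y2 + 9y3 + 63y4
  subject to:
    y1 + 3y3 + 3y4 >= 1
    y2 + y3 + 4y4 >= 4
    y1, y2, y3, y4 >= 0

Solving the primal: x* = (0, 9).
  primal value c^T x* = 36.
Solving the dual: y* = (0, 0, 4, 0).
  dual value b^T y* = 36.
Strong duality: c^T x* = b^T y*. Confirmed.

36


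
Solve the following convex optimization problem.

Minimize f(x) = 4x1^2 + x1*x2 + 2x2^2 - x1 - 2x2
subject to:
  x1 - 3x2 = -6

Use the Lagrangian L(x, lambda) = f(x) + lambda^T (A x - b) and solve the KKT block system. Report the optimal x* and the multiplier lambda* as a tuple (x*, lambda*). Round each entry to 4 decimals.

Form the Lagrangian:
  L(x, lambda) = (1/2) x^T Q x + c^T x + lambda^T (A x - b)
Stationarity (grad_x L = 0): Q x + c + A^T lambda = 0.
Primal feasibility: A x = b.

This gives the KKT block system:
  [ Q   A^T ] [ x     ]   [-c ]
  [ A    0  ] [ lambda ] = [ b ]

Solving the linear system:
  x*      = (-0.3293, 1.8902)
  lambda* = (1.7439)
  f(x*)   = 3.5061

x* = (-0.3293, 1.8902), lambda* = (1.7439)


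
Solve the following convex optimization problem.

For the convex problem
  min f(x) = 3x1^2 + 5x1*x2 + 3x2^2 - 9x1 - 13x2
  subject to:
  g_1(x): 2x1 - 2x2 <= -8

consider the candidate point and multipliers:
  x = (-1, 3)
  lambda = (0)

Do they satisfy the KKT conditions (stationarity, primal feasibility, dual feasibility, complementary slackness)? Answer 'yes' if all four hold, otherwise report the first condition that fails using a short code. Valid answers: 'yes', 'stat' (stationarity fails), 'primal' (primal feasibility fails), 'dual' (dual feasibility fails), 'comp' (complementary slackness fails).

Gradient of f: grad f(x) = Q x + c = (0, 0)
Constraint values g_i(x) = a_i^T x - b_i:
  g_1((-1, 3)) = 0
Stationarity residual: grad f(x) + sum_i lambda_i a_i = (0, 0)
  -> stationarity OK
Primal feasibility (all g_i <= 0): OK
Dual feasibility (all lambda_i >= 0): OK
Complementary slackness (lambda_i * g_i(x) = 0 for all i): OK

Verdict: yes, KKT holds.

yes


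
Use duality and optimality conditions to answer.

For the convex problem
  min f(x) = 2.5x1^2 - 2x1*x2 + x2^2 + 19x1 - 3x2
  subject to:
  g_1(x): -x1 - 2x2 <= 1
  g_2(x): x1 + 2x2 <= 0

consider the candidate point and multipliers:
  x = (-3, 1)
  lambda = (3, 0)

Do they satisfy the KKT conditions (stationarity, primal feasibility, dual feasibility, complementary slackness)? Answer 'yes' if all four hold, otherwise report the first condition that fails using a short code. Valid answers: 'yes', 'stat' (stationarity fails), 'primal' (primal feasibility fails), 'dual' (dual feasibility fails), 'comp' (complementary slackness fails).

Gradient of f: grad f(x) = Q x + c = (2, 5)
Constraint values g_i(x) = a_i^T x - b_i:
  g_1((-3, 1)) = 0
  g_2((-3, 1)) = -1
Stationarity residual: grad f(x) + sum_i lambda_i a_i = (-1, -1)
  -> stationarity FAILS
Primal feasibility (all g_i <= 0): OK
Dual feasibility (all lambda_i >= 0): OK
Complementary slackness (lambda_i * g_i(x) = 0 for all i): OK

Verdict: the first failing condition is stationarity -> stat.

stat


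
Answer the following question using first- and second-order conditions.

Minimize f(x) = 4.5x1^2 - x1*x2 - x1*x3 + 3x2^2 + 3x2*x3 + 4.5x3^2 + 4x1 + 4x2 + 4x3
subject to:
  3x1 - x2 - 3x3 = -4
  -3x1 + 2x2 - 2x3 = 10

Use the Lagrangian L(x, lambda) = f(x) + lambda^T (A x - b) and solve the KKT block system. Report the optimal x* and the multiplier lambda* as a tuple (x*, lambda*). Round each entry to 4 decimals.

Form the Lagrangian:
  L(x, lambda) = (1/2) x^T Q x + c^T x + lambda^T (A x - b)
Stationarity (grad_x L = 0): Q x + c + A^T lambda = 0.
Primal feasibility: A x = b.

This gives the KKT block system:
  [ Q   A^T ] [ x     ]   [-c ]
  [ A    0  ] [ lambda ] = [ b ]

Solving the linear system:
  x*      = (-2.0925, 0.8265, -1.0347)
  lambda* = (1.8019, -3.0729)
  f(x*)   = 14.367

x* = (-2.0925, 0.8265, -1.0347), lambda* = (1.8019, -3.0729)


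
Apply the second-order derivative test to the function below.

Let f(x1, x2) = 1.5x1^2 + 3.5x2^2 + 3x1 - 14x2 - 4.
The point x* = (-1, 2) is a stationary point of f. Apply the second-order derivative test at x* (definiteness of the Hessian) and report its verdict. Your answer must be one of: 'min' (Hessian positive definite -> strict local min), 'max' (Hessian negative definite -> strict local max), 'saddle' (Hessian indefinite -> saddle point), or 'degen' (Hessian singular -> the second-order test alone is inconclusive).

Compute the Hessian H = grad^2 f:
  H = [[3, 0], [0, 7]]
Verify stationarity: grad f(x*) = H x* + g = (0, 0).
Eigenvalues of H: 3, 7.
Both eigenvalues > 0, so H is positive definite -> x* is a strict local min.

min


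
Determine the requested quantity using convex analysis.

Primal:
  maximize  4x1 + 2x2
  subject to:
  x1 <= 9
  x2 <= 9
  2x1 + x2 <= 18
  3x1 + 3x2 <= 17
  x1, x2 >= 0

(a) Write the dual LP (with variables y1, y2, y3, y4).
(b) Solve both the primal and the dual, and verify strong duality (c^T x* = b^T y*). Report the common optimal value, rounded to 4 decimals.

The standard primal-dual pair for 'max c^T x s.t. A x <= b, x >= 0' is:
  Dual:  min b^T y  s.t.  A^T y >= c,  y >= 0.

So the dual LP is:
  minimize  9y1 + 9y2 + 18y3 + 17y4
  subject to:
    y1 + 2y3 + 3y4 >= 4
    y2 + y3 + 3y4 >= 2
    y1, y2, y3, y4 >= 0

Solving the primal: x* = (5.6667, 0).
  primal value c^T x* = 22.6667.
Solving the dual: y* = (0, 0, 0, 1.3333).
  dual value b^T y* = 22.6667.
Strong duality: c^T x* = b^T y*. Confirmed.

22.6667


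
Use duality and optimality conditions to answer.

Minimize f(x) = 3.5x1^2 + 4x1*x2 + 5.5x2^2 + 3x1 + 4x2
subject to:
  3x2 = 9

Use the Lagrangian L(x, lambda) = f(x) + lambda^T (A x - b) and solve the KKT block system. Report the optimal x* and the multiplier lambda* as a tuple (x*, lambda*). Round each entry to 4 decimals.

Form the Lagrangian:
  L(x, lambda) = (1/2) x^T Q x + c^T x + lambda^T (A x - b)
Stationarity (grad_x L = 0): Q x + c + A^T lambda = 0.
Primal feasibility: A x = b.

This gives the KKT block system:
  [ Q   A^T ] [ x     ]   [-c ]
  [ A    0  ] [ lambda ] = [ b ]

Solving the linear system:
  x*      = (-2.1429, 3)
  lambda* = (-9.4762)
  f(x*)   = 45.4286

x* = (-2.1429, 3), lambda* = (-9.4762)


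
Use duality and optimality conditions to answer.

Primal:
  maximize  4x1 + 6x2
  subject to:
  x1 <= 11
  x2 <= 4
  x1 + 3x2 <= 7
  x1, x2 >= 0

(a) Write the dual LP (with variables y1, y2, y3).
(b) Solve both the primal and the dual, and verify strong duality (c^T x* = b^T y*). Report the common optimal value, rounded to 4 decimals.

The standard primal-dual pair for 'max c^T x s.t. A x <= b, x >= 0' is:
  Dual:  min b^T y  s.t.  A^T y >= c,  y >= 0.

So the dual LP is:
  minimize  11y1 + 4y2 + 7y3
  subject to:
    y1 + y3 >= 4
    y2 + 3y3 >= 6
    y1, y2, y3 >= 0

Solving the primal: x* = (7, 0).
  primal value c^T x* = 28.
Solving the dual: y* = (0, 0, 4).
  dual value b^T y* = 28.
Strong duality: c^T x* = b^T y*. Confirmed.

28


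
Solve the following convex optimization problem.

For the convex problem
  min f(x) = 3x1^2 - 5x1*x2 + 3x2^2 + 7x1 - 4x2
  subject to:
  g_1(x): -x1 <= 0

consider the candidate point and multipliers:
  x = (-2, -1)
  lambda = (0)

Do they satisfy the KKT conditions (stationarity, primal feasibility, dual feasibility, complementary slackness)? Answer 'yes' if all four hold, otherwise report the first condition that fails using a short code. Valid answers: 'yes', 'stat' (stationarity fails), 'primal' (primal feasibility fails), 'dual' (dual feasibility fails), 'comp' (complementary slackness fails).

Gradient of f: grad f(x) = Q x + c = (0, 0)
Constraint values g_i(x) = a_i^T x - b_i:
  g_1((-2, -1)) = 2
Stationarity residual: grad f(x) + sum_i lambda_i a_i = (0, 0)
  -> stationarity OK
Primal feasibility (all g_i <= 0): FAILS
Dual feasibility (all lambda_i >= 0): OK
Complementary slackness (lambda_i * g_i(x) = 0 for all i): OK

Verdict: the first failing condition is primal_feasibility -> primal.

primal


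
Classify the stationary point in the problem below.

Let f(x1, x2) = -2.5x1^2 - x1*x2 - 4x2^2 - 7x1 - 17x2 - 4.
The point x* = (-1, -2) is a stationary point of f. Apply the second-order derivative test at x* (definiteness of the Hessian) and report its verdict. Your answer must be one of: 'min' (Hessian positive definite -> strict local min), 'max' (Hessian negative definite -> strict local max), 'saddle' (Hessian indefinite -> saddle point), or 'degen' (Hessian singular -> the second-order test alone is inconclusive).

Compute the Hessian H = grad^2 f:
  H = [[-5, -1], [-1, -8]]
Verify stationarity: grad f(x*) = H x* + g = (0, 0).
Eigenvalues of H: -8.3028, -4.6972.
Both eigenvalues < 0, so H is negative definite -> x* is a strict local max.

max


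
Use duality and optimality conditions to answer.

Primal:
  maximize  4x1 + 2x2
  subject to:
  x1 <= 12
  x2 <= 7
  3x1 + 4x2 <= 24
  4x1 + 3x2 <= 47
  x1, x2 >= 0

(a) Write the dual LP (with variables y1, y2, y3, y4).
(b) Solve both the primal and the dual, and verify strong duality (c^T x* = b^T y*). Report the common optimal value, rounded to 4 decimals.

The standard primal-dual pair for 'max c^T x s.t. A x <= b, x >= 0' is:
  Dual:  min b^T y  s.t.  A^T y >= c,  y >= 0.

So the dual LP is:
  minimize  12y1 + 7y2 + 24y3 + 47y4
  subject to:
    y1 + 3y3 + 4y4 >= 4
    y2 + 4y3 + 3y4 >= 2
    y1, y2, y3, y4 >= 0

Solving the primal: x* = (8, 0).
  primal value c^T x* = 32.
Solving the dual: y* = (0, 0, 1.3333, 0).
  dual value b^T y* = 32.
Strong duality: c^T x* = b^T y*. Confirmed.

32


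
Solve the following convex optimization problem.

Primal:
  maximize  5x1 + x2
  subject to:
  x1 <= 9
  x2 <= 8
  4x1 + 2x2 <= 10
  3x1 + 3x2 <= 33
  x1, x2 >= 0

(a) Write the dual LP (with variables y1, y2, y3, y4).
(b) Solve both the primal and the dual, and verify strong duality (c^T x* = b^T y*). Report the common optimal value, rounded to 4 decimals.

The standard primal-dual pair for 'max c^T x s.t. A x <= b, x >= 0' is:
  Dual:  min b^T y  s.t.  A^T y >= c,  y >= 0.

So the dual LP is:
  minimize  9y1 + 8y2 + 10y3 + 33y4
  subject to:
    y1 + 4y3 + 3y4 >= 5
    y2 + 2y3 + 3y4 >= 1
    y1, y2, y3, y4 >= 0

Solving the primal: x* = (2.5, 0).
  primal value c^T x* = 12.5.
Solving the dual: y* = (0, 0, 1.25, 0).
  dual value b^T y* = 12.5.
Strong duality: c^T x* = b^T y*. Confirmed.

12.5


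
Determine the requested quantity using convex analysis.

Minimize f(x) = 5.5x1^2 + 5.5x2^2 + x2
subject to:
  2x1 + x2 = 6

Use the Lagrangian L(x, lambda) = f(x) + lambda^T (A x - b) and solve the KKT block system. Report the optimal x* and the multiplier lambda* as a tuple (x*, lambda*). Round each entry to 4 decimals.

Form the Lagrangian:
  L(x, lambda) = (1/2) x^T Q x + c^T x + lambda^T (A x - b)
Stationarity (grad_x L = 0): Q x + c + A^T lambda = 0.
Primal feasibility: A x = b.

This gives the KKT block system:
  [ Q   A^T ] [ x     ]   [-c ]
  [ A    0  ] [ lambda ] = [ b ]

Solving the linear system:
  x*      = (2.4364, 1.1273)
  lambda* = (-13.4)
  f(x*)   = 40.7636

x* = (2.4364, 1.1273), lambda* = (-13.4)


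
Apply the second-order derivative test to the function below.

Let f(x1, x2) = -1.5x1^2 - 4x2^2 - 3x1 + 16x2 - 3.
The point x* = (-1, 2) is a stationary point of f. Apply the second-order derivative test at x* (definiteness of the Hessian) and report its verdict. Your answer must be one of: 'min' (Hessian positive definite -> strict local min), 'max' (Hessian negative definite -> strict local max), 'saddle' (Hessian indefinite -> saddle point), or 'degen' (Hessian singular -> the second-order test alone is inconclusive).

Compute the Hessian H = grad^2 f:
  H = [[-3, 0], [0, -8]]
Verify stationarity: grad f(x*) = H x* + g = (0, 0).
Eigenvalues of H: -8, -3.
Both eigenvalues < 0, so H is negative definite -> x* is a strict local max.

max


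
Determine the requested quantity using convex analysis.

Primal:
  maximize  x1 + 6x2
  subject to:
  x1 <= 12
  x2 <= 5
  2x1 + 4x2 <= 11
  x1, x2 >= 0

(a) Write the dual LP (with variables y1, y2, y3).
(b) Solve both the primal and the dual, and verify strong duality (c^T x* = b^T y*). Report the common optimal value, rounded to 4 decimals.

The standard primal-dual pair for 'max c^T x s.t. A x <= b, x >= 0' is:
  Dual:  min b^T y  s.t.  A^T y >= c,  y >= 0.

So the dual LP is:
  minimize  12y1 + 5y2 + 11y3
  subject to:
    y1 + 2y3 >= 1
    y2 + 4y3 >= 6
    y1, y2, y3 >= 0

Solving the primal: x* = (0, 2.75).
  primal value c^T x* = 16.5.
Solving the dual: y* = (0, 0, 1.5).
  dual value b^T y* = 16.5.
Strong duality: c^T x* = b^T y*. Confirmed.

16.5


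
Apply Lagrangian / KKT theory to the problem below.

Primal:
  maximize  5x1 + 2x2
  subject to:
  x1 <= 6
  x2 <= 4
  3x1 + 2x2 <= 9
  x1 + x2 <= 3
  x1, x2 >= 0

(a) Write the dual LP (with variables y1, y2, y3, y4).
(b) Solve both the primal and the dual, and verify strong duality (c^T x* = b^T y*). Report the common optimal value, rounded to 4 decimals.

The standard primal-dual pair for 'max c^T x s.t. A x <= b, x >= 0' is:
  Dual:  min b^T y  s.t.  A^T y >= c,  y >= 0.

So the dual LP is:
  minimize  6y1 + 4y2 + 9y3 + 3y4
  subject to:
    y1 + 3y3 + y4 >= 5
    y2 + 2y3 + y4 >= 2
    y1, y2, y3, y4 >= 0

Solving the primal: x* = (3, 0).
  primal value c^T x* = 15.
Solving the dual: y* = (0, 0, 1.6667, 0).
  dual value b^T y* = 15.
Strong duality: c^T x* = b^T y*. Confirmed.

15


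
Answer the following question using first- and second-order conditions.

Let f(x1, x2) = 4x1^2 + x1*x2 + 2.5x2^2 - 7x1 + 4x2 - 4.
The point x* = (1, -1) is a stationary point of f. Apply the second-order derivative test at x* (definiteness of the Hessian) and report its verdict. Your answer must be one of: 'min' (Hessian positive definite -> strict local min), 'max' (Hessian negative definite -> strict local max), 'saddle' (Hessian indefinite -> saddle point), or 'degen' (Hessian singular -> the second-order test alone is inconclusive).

Compute the Hessian H = grad^2 f:
  H = [[8, 1], [1, 5]]
Verify stationarity: grad f(x*) = H x* + g = (0, 0).
Eigenvalues of H: 4.6972, 8.3028.
Both eigenvalues > 0, so H is positive definite -> x* is a strict local min.

min


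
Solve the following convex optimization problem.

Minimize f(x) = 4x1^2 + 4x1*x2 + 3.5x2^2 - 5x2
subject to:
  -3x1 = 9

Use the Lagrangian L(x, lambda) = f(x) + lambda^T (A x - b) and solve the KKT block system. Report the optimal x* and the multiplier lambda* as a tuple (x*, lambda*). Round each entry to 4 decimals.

Form the Lagrangian:
  L(x, lambda) = (1/2) x^T Q x + c^T x + lambda^T (A x - b)
Stationarity (grad_x L = 0): Q x + c + A^T lambda = 0.
Primal feasibility: A x = b.

This gives the KKT block system:
  [ Q   A^T ] [ x     ]   [-c ]
  [ A    0  ] [ lambda ] = [ b ]

Solving the linear system:
  x*      = (-3, 2.4286)
  lambda* = (-4.7619)
  f(x*)   = 15.3571

x* = (-3, 2.4286), lambda* = (-4.7619)


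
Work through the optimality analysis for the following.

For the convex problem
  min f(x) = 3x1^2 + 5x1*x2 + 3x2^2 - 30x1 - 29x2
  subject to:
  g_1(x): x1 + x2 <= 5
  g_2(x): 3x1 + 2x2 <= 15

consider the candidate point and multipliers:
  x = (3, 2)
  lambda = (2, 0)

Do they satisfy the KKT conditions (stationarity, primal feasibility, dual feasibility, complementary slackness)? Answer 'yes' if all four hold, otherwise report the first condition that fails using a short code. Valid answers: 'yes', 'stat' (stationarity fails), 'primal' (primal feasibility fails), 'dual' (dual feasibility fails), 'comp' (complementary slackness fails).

Gradient of f: grad f(x) = Q x + c = (-2, -2)
Constraint values g_i(x) = a_i^T x - b_i:
  g_1((3, 2)) = 0
  g_2((3, 2)) = -2
Stationarity residual: grad f(x) + sum_i lambda_i a_i = (0, 0)
  -> stationarity OK
Primal feasibility (all g_i <= 0): OK
Dual feasibility (all lambda_i >= 0): OK
Complementary slackness (lambda_i * g_i(x) = 0 for all i): OK

Verdict: yes, KKT holds.

yes


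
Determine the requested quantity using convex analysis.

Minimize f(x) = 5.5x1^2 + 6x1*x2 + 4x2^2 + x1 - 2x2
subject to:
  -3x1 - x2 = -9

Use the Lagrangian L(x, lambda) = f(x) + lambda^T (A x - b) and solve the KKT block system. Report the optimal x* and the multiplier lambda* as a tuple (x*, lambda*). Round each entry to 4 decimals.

Form the Lagrangian:
  L(x, lambda) = (1/2) x^T Q x + c^T x + lambda^T (A x - b)
Stationarity (grad_x L = 0): Q x + c + A^T lambda = 0.
Primal feasibility: A x = b.

This gives the KKT block system:
  [ Q   A^T ] [ x     ]   [-c ]
  [ A    0  ] [ lambda ] = [ b ]

Solving the linear system:
  x*      = (3.2979, -0.8936)
  lambda* = (10.6383)
  f(x*)   = 50.4149

x* = (3.2979, -0.8936), lambda* = (10.6383)


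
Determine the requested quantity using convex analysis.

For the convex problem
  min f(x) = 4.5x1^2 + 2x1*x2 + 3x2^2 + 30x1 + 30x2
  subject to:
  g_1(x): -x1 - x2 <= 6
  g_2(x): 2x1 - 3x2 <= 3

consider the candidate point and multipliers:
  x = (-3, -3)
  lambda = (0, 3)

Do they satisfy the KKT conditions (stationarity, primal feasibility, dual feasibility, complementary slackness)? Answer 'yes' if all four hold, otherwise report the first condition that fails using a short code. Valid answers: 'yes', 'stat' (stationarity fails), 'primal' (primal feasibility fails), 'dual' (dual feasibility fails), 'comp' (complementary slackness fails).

Gradient of f: grad f(x) = Q x + c = (-3, 6)
Constraint values g_i(x) = a_i^T x - b_i:
  g_1((-3, -3)) = 0
  g_2((-3, -3)) = 0
Stationarity residual: grad f(x) + sum_i lambda_i a_i = (3, -3)
  -> stationarity FAILS
Primal feasibility (all g_i <= 0): OK
Dual feasibility (all lambda_i >= 0): OK
Complementary slackness (lambda_i * g_i(x) = 0 for all i): OK

Verdict: the first failing condition is stationarity -> stat.

stat


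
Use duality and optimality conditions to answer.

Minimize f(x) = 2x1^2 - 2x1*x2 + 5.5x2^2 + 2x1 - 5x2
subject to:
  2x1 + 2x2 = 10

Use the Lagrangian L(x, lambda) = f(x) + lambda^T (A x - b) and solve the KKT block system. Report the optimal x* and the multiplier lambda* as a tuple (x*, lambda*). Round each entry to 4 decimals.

Form the Lagrangian:
  L(x, lambda) = (1/2) x^T Q x + c^T x + lambda^T (A x - b)
Stationarity (grad_x L = 0): Q x + c + A^T lambda = 0.
Primal feasibility: A x = b.

This gives the KKT block system:
  [ Q   A^T ] [ x     ]   [-c ]
  [ A    0  ] [ lambda ] = [ b ]

Solving the linear system:
  x*      = (3.0526, 1.9474)
  lambda* = (-5.1579)
  f(x*)   = 23.9737

x* = (3.0526, 1.9474), lambda* = (-5.1579)
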